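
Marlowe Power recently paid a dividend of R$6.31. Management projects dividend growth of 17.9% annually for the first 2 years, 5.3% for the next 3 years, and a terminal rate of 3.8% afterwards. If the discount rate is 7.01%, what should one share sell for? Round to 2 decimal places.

R$272.86

Three-stage DDM. Project D₁…D_5; terminal Gordon value at t=5 with g = 0.038; discount at r = 0.0701.
D_1 = 7.4395
D_2 = 8.7712
D_3 = 9.2360
D_4 = 9.7255
D_5 = 10.2410
TV_5 = 10.6302/(0.0701−0.038) = 331.1574
P₀ = Σ Dₜ/(1+r)ᵗ + TV_5/(1+r)^5 = 272.8644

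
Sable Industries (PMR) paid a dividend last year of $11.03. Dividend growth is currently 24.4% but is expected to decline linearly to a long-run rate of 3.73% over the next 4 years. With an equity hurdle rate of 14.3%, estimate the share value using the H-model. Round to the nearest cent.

$151.38

H-model: P₀ = D₀[(1+g_L) + H(g_S−g_L)]/(r−g_L), with H = 4/2 = 2.
P₀ = 11.03 × [(1+0.0373) + 2×(0.244−0.0373)] / (0.143−0.0373)
   = 11.03 × 1.4507 / 0.1057 = 151.3834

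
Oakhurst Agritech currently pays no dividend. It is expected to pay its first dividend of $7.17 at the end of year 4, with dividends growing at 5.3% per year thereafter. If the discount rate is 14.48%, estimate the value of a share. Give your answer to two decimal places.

$52.06

Deferred-dividend DDM. At t=3 the remaining stream is a growing perpetuity with first payment D_4 = 7.17.
V_3 = D_4/(r−g) = 7.17/(0.1448−0.053) = 78.1046
P₀ = V_3/(1+r)^3 = 78.1046/(1+0.1448)^3 = 52.0580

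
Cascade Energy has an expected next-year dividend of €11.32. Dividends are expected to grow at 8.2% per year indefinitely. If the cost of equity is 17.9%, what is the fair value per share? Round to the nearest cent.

€116.70

Gordon growth model: P₀ = D₁/(r − g), with D₁ = 11.32 given directly.
P₀ = 11.3200 / (0.179 − 0.082) = 11.3200 / 0.097 = 116.7010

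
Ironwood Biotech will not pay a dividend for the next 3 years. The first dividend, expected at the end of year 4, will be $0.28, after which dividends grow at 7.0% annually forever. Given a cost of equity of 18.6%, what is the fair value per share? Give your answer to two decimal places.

$1.45

Deferred-dividend DDM. At t=3 the remaining stream is a growing perpetuity with first payment D_4 = 0.28.
V_3 = D_4/(r−g) = 0.28/(0.186−0.07) = 2.4138
P₀ = V_3/(1+r)^3 = 2.4138/(1+0.186)^3 = 1.4469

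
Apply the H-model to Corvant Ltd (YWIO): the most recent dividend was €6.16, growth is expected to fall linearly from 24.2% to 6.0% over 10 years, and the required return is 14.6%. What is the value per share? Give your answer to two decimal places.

€141.11

H-model: P₀ = D₀[(1+g_L) + H(g_S−g_L)]/(r−g_L), with H = 10/2 = 5.
P₀ = 6.16 × [(1+0.06) + 5×(0.242−0.06)] / (0.146−0.06)
   = 6.16 × 1.9700 / 0.086 = 141.1070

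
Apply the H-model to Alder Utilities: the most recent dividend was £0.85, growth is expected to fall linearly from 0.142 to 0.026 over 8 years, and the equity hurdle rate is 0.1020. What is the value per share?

H-model: P₀ = D₀[(1+g_L) + H(g_S−g_L)]/(r−g_L), with H = 8/2 = 4.
P₀ = 0.85 × [(1+0.026) + 4×(0.142−0.026)] / (0.102−0.026)
   = 0.85 × 1.4900 / 0.076 = 16.6645

£16.66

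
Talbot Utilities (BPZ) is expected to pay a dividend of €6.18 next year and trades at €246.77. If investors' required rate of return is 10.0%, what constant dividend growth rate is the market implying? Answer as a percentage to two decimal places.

7.50%

From P₀ = D₁/(r − g), the implied growth is g = r − D₁/P₀.
g = 0.1 − 6.18/246.77 = 0.1 − 0.02504 = 0.07496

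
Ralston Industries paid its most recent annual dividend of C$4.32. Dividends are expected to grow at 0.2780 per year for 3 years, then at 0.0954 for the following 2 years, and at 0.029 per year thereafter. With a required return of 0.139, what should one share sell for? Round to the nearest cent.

C$80.70

Three-stage DDM. Project D₁…D_5; terminal Gordon value at t=5 with g = 0.029; discount at r = 0.139.
D_1 = 5.5210
D_2 = 7.0558
D_3 = 9.0173
D_4 = 9.8775
D_5 = 10.8199
TV_5 = 11.1336/(0.139−0.029) = 101.2149
P₀ = Σ Dₜ/(1+r)ᵗ + TV_5/(1+r)^5 = 80.7005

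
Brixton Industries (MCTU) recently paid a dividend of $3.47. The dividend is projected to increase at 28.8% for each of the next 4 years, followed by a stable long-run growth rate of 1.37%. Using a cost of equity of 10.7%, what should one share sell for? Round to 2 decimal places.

Two-stage DDM. Project D₁…D_4 at 0.288, terminal growth 0.0137, discount at r = 0.107.
D_1 = 4.4694
D_2 = 5.7565
D_3 = 7.4144
D_4 = 9.5498
Terminal value at t=4: TV = D_5/(r−g) = 9.6806/(0.107−0.0137) = 103.7578
P₀ = 4.4694/(1+0.107)^1 + 5.7565/(1+0.107)^2 + 7.4144/(1+0.107)^3 + 9.5498/(1+0.107)^4 + 103.7578/(1+0.107)^4 = 89.6520

$89.65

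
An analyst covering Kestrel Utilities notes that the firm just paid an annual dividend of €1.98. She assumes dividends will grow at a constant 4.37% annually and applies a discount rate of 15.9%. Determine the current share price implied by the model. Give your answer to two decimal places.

Gordon growth model: P₀ = D₁/(r − g). D₁ = 1.98 × (1 + 0.0437) = 2.0665.
P₀ = 2.0665 / (0.159 − 0.0437) = 2.0665 / 0.1153 = 17.9230

€17.92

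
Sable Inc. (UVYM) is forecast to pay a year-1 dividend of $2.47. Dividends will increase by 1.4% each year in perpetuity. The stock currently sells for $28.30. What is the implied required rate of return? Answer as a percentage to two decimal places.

Rearranging the constant-growth DDM: r = D₁/P₀ + g.
r = 2.4700 / 28.30 + 0.014 = 0.08728 + 0.014 = 0.10128

10.13%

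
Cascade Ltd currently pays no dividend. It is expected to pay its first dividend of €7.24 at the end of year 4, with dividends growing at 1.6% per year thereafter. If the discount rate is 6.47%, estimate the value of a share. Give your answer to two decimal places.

Deferred-dividend DDM. At t=3 the remaining stream is a growing perpetuity with first payment D_4 = 7.24.
V_3 = D_4/(r−g) = 7.24/(0.0647−0.016) = 148.6653
P₀ = V_3/(1+r)^3 = 148.6653/(1+0.0647)^3 = 123.1765

€123.18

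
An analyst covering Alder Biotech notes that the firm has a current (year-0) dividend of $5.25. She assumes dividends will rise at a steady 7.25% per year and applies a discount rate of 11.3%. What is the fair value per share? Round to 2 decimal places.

Gordon growth model: P₀ = D₁/(r − g). D₁ = 5.25 × (1 + 0.0725) = 5.6306.
P₀ = 5.6306 / (0.113 − 0.0725) = 5.6306 / 0.0405 = 139.0278

$139.03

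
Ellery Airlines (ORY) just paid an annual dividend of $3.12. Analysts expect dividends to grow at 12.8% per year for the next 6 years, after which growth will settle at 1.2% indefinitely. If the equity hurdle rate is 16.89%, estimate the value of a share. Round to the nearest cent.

Two-stage DDM. Project D₁…D_6 at 0.128, terminal growth 0.012, discount at r = 0.1689.
D_1 = 3.5194
D_2 = 3.9698
D_3 = 4.4780
D_4 = 5.0512
D_5 = 5.6977
D_6 = 6.4270
Terminal value at t=6: TV = D_7/(r−g) = 6.5041/(0.1689−0.012) = 41.4540
P₀ = 3.5194/(1+0.1689)^1 + 3.9698/(1+0.1689)^2 + 4.4780/(1+0.1689)^3 + 5.0512/(1+0.1689)^4 + 5.6977/(1+0.1689)^5 + 6.4270/(1+0.1689)^6 + 41.4540/(1+0.1689)^6 = 32.8084

$32.81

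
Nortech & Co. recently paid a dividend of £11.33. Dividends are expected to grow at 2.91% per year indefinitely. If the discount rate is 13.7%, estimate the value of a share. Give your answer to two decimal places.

Gordon growth model: P₀ = D₁/(r − g). D₁ = 11.33 × (1 + 0.0291) = 11.6597.
P₀ = 11.6597 / (0.137 − 0.0291) = 11.6597 / 0.1079 = 108.0603

£108.06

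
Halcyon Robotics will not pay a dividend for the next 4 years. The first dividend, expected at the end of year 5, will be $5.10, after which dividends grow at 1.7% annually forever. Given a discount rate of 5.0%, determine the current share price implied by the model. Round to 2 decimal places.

Deferred-dividend DDM. At t=4 the remaining stream is a growing perpetuity with first payment D_5 = 5.10.
V_4 = D_5/(r−g) = 5.10/(0.05−0.017) = 154.5455
P₀ = V_4/(1+r)^4 = 154.5455/(1+0.05)^4 = 127.1449

$127.14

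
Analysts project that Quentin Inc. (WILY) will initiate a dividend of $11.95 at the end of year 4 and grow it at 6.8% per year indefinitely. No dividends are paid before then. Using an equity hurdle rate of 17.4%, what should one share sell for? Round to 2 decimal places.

$69.67

Deferred-dividend DDM. At t=3 the remaining stream is a growing perpetuity with first payment D_4 = 11.95.
V_3 = D_4/(r−g) = 11.95/(0.174−0.068) = 112.7358
P₀ = V_3/(1+r)^3 = 112.7358/(1+0.174)^3 = 69.6719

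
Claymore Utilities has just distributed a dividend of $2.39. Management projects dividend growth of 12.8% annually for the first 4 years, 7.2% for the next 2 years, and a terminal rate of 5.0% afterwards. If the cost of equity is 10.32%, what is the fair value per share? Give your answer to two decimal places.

$63.80

Three-stage DDM. Project D₁…D_6; terminal Gordon value at t=6 with g = 0.05; discount at r = 0.1032.
D_1 = 2.6959
D_2 = 3.0410
D_3 = 3.4302
D_4 = 3.8693
D_5 = 4.1479
D_6 = 4.4466
TV_6 = 4.6689/(0.1032−0.05) = 87.7610
P₀ = Σ Dₜ/(1+r)ᵗ + TV_6/(1+r)^6 = 63.7973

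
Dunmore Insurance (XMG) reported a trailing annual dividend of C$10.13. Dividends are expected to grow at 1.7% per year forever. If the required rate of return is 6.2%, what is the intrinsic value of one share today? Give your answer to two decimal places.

Gordon growth model: P₀ = D₁/(r − g). D₁ = 10.13 × (1 + 0.017) = 10.3022.
P₀ = 10.3022 / (0.062 − 0.017) = 10.3022 / 0.045 = 228.9380

C$228.94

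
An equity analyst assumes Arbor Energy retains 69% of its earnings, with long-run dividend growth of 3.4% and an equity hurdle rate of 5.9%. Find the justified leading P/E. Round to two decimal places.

12.40

Payout ratio b = 1 − 0.69 = 0.31.
Justified leading P/E = b/(r−g) = 0.31/(0.059−0.034) = 12.4000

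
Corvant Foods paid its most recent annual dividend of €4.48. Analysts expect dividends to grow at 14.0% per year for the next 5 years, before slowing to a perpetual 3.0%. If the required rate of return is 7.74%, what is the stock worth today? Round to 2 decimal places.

€155.74

Two-stage DDM. Project D₁…D_5 at 0.14, terminal growth 0.03, discount at r = 0.0774.
D_1 = 5.1072
D_2 = 5.8222
D_3 = 6.6373
D_4 = 7.5665
D_5 = 8.6259
Terminal value at t=5: TV = D_6/(r−g) = 8.8846/(0.0774−0.03) = 187.4395
P₀ = 5.1072/(1+0.0774)^1 + 5.8222/(1+0.0774)^2 + 6.6373/(1+0.0774)^3 + 7.5665/(1+0.0774)^4 + 8.6259/(1+0.0774)^5 + 187.4395/(1+0.0774)^5 = 155.7354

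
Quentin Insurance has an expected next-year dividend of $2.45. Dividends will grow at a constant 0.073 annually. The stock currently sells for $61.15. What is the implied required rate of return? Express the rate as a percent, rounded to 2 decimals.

Rearranging the constant-growth DDM: r = D₁/P₀ + g.
r = 2.4500 / 61.15 + 0.073 = 0.04007 + 0.073 = 0.11307

11.31%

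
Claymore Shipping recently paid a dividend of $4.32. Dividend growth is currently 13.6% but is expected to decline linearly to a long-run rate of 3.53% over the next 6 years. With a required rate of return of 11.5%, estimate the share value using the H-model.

$72.49

H-model: P₀ = D₀[(1+g_L) + H(g_S−g_L)]/(r−g_L), with H = 6/2 = 3.
P₀ = 4.32 × [(1+0.0353) + 3×(0.136−0.0353)] / (0.115−0.0353)
   = 4.32 × 1.3374 / 0.0797 = 72.4914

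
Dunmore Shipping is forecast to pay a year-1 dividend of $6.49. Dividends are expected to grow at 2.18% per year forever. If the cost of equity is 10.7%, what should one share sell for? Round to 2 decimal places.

Gordon growth model: P₀ = D₁/(r − g), with D₁ = 6.49 given directly.
P₀ = 6.4900 / (0.107 − 0.0218) = 6.4900 / 0.0852 = 76.1737

$76.17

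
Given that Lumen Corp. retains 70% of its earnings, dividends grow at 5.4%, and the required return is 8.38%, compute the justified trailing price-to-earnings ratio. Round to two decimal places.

Payout ratio b = 1 − 0.70 = 0.30.
Justified trailing P/E = b(1+g)/(r−g) = 0.30×(1+0.054)/(0.0838−0.054) = 10.6107

10.61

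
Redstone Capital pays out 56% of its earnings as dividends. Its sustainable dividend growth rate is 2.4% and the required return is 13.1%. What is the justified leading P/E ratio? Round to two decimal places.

Justified leading P/E = b/(r−g) = 0.56/(0.131−0.024) = 5.2336

5.23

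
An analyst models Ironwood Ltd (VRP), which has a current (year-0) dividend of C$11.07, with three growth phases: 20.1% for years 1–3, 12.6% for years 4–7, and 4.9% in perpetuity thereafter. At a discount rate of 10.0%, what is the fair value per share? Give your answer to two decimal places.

Three-stage DDM. Project D₁…D_7; terminal Gordon value at t=7 with g = 0.049; discount at r = 0.1.
D_1 = 13.2951
D_2 = 15.9674
D_3 = 19.1768
D_4 = 21.5931
D_5 = 24.3138
D_6 = 27.3774
D_7 = 30.8269
TV_7 = 32.3374/(0.1−0.049) = 634.0675
P₀ = Σ Dₜ/(1+r)ᵗ + TV_7/(1+r)^7 = 426.1856

C$426.19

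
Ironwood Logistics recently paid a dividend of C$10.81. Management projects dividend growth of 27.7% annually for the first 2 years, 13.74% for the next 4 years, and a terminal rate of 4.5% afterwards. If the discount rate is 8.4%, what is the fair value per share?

C$582.74

Three-stage DDM. Project D₁…D_6; terminal Gordon value at t=6 with g = 0.045; discount at r = 0.084.
D_1 = 13.8044
D_2 = 17.6282
D_3 = 20.0503
D_4 = 22.8052
D_5 = 25.9386
D_6 = 29.5026
TV_6 = 30.8302/(0.084−0.045) = 790.5186
P₀ = Σ Dₜ/(1+r)ᵗ + TV_6/(1+r)^6 = 582.7407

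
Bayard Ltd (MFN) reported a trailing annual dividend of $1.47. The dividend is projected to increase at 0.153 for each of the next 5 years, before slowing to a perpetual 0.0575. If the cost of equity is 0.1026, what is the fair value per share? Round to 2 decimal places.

$51.52

Two-stage DDM. Project D₁…D_5 at 0.153, terminal growth 0.0575, discount at r = 0.1026.
D_1 = 1.6949
D_2 = 1.9542
D_3 = 2.2532
D_4 = 2.5980
D_5 = 2.9955
Terminal value at t=5: TV = D_6/(r−g) = 3.1677/(0.1026−0.0575) = 70.2373
P₀ = 1.6949/(1+0.1026)^1 + 1.9542/(1+0.1026)^2 + 2.2532/(1+0.1026)^3 + 2.5980/(1+0.1026)^4 + 2.9955/(1+0.1026)^5 + 70.2373/(1+0.1026)^5 = 51.5215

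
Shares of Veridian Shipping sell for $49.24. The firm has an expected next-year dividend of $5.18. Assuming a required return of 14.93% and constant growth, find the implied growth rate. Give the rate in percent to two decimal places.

4.41%

From P₀ = D₁/(r − g), the implied growth is g = r − D₁/P₀.
g = 0.1493 − 5.18/49.24 = 0.1493 − 0.10520 = 0.04410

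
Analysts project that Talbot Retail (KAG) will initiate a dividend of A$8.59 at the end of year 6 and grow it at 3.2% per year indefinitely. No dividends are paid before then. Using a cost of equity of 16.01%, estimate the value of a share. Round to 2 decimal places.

Deferred-dividend DDM. At t=5 the remaining stream is a growing perpetuity with first payment D_6 = 8.59.
V_5 = D_6/(r−g) = 8.59/(0.1601−0.032) = 67.0570
P₀ = V_5/(1+r)^5 = 67.0570/(1+0.1601)^5 = 31.9129

A$31.91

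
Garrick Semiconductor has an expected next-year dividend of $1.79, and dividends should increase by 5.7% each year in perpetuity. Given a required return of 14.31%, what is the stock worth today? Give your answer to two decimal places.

$20.79

Gordon growth model: P₀ = D₁/(r − g), with D₁ = 1.79 given directly.
P₀ = 1.7900 / (0.1431 − 0.057) = 1.7900 / 0.0861 = 20.7898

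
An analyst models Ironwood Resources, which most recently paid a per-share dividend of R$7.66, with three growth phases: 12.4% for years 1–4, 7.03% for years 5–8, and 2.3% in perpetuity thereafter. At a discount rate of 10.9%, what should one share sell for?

Three-stage DDM. Project D₁…D_8; terminal Gordon value at t=8 with g = 0.023; discount at r = 0.109.
D_1 = 8.6098
D_2 = 9.6775
D_3 = 10.8775
D_4 = 12.2263
D_5 = 13.0858
D_6 = 14.0057
D_7 = 14.9903
D_8 = 16.0441
TV_8 = 16.4131/(0.109−0.023) = 190.8505
P₀ = Σ Dₜ/(1+r)ᵗ + TV_8/(1+r)^8 = 144.7123

R$144.71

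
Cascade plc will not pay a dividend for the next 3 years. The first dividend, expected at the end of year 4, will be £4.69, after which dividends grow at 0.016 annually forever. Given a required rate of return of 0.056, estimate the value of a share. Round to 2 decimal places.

£99.57

Deferred-dividend DDM. At t=3 the remaining stream is a growing perpetuity with first payment D_4 = 4.69.
V_3 = D_4/(r−g) = 4.69/(0.056−0.016) = 117.2500
P₀ = V_3/(1+r)^3 = 117.2500/(1+0.056)^3 = 99.5683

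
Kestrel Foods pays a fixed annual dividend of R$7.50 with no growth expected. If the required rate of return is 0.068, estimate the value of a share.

Zero-growth DDM (perpetuity): P₀ = D/r = 7.50 / 0.068 = 110.2941

R$110.29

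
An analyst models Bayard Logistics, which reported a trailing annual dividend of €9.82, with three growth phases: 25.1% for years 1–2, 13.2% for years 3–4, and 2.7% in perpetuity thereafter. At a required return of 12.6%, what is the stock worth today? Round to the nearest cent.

Three-stage DDM. Project D₁…D_4; terminal Gordon value at t=4 with g = 0.027; discount at r = 0.126.
D_1 = 12.2848
D_2 = 15.3683
D_3 = 17.3969
D_4 = 19.6933
TV_4 = 20.2250/(0.126−0.027) = 204.2933
P₀ = Σ Dₜ/(1+r)ᵗ + TV_4/(1+r)^4 = 174.5550

€174.56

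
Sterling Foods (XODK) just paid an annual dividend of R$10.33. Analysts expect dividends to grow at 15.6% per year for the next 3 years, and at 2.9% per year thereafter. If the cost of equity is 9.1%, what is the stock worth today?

R$238.78

Two-stage DDM. Project D₁…D_3 at 0.156, terminal growth 0.029, discount at r = 0.091.
D_1 = 11.9415
D_2 = 13.8044
D_3 = 15.9578
Terminal value at t=3: TV = D_4/(r−g) = 16.4206/(0.091−0.029) = 264.8485
P₀ = 11.9415/(1+0.091)^1 + 13.8044/(1+0.091)^2 + 15.9578/(1+0.091)^3 + 264.8485/(1+0.091)^3 = 238.7813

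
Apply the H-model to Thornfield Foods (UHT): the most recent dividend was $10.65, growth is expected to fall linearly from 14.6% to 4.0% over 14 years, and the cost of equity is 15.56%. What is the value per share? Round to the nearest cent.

$164.17

H-model: P₀ = D₀[(1+g_L) + H(g_S−g_L)]/(r−g_L), with H = 14/2 = 7.
P₀ = 10.65 × [(1+0.04) + 7×(0.146−0.04)] / (0.1556−0.04)
   = 10.65 × 1.7820 / 0.1156 = 164.1721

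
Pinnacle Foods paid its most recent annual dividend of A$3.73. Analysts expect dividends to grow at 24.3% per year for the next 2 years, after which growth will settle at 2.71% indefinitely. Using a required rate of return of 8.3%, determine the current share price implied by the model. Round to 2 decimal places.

A$99.48

Two-stage DDM. Project D₁…D_2 at 0.243, terminal growth 0.0271, discount at r = 0.083.
D_1 = 4.6364
D_2 = 5.7630
Terminal value at t=2: TV = D_3/(r−g) = 5.9192/(0.083−0.0271) = 105.8893
P₀ = 4.6364/(1+0.083)^1 + 5.7630/(1+0.083)^2 + 105.8893/(1+0.083)^2 = 99.4753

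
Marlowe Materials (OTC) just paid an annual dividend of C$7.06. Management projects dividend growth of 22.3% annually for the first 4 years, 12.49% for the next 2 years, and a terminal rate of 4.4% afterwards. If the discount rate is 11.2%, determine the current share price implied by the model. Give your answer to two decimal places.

Three-stage DDM. Project D₁…D_6; terminal Gordon value at t=6 with g = 0.044; discount at r = 0.112.
D_1 = 8.6344
D_2 = 10.5598
D_3 = 12.9147
D_4 = 15.7947
D_5 = 17.7674
D_6 = 19.9866
TV_6 = 20.8660/(0.112−0.044) = 306.8527
P₀ = Σ Dₜ/(1+r)ᵗ + TV_6/(1+r)^6 = 219.3406

C$219.34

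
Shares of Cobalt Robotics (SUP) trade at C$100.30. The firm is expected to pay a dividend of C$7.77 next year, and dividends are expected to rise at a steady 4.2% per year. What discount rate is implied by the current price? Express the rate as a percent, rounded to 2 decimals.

11.95%

Rearranging the constant-growth DDM: r = D₁/P₀ + g.
r = 7.7700 / 100.30 + 0.042 = 0.07747 + 0.042 = 0.11947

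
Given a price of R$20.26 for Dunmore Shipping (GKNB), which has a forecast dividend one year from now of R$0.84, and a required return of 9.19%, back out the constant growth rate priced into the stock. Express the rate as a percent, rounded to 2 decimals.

5.04%

From P₀ = D₁/(r − g), the implied growth is g = r − D₁/P₀.
g = 0.0919 − 0.84/20.26 = 0.0919 − 0.04146 = 0.05044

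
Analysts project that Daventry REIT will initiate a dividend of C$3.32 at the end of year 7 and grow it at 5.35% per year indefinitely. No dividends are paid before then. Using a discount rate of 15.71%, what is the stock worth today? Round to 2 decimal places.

C$13.35

Deferred-dividend DDM. At t=6 the remaining stream is a growing perpetuity with first payment D_7 = 3.32.
V_6 = D_7/(r−g) = 3.32/(0.1571−0.0535) = 32.0463
P₀ = V_6/(1+r)^6 = 32.0463/(1+0.1571)^6 = 13.3522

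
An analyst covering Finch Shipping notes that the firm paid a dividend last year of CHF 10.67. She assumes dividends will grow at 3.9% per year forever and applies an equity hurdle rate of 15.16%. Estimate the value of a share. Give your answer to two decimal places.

CHF 98.46

Gordon growth model: P₀ = D₁/(r − g). D₁ = 10.67 × (1 + 0.039) = 11.0861.
P₀ = 11.0861 / (0.1516 − 0.039) = 11.0861 / 0.1126 = 98.4559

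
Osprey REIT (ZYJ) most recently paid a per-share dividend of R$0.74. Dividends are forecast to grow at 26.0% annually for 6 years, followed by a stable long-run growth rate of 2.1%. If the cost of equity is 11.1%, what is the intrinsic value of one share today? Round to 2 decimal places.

Two-stage DDM. Project D₁…D_6 at 0.26, terminal growth 0.021, discount at r = 0.111.
D_1 = 0.9324
D_2 = 1.1748
D_3 = 1.4803
D_4 = 1.8652
D_5 = 2.3501
D_6 = 2.9611
Terminal value at t=6: TV = D_7/(r−g) = 3.0233/(0.111−0.021) = 33.5922
P₀ = 0.9324/(1+0.111)^1 + 1.1748/(1+0.111)^2 + 1.4803/(1+0.111)^3 + 1.8652/(1+0.111)^4 + 2.3501/(1+0.111)^5 + 2.9611/(1+0.111)^6 + 33.5922/(1+0.111)^6 = 24.9207

R$24.92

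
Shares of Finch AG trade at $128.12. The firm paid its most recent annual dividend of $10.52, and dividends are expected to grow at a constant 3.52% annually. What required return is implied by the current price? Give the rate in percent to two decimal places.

12.02%

Rearranging the constant-growth DDM: r = D₁/P₀ + g.
D₁ = 10.52 × (1 + 0.0352) = 10.8903.
r = 10.8903 / 128.12 + 0.0352 = 0.08500 + 0.0352 = 0.12020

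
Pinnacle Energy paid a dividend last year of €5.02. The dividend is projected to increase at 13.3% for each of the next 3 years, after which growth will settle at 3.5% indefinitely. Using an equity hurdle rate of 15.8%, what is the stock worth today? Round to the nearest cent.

Two-stage DDM. Project D₁…D_3 at 0.133, terminal growth 0.035, discount at r = 0.158.
D_1 = 5.6877
D_2 = 6.4441
D_3 = 7.3012
Terminal value at t=3: TV = D_4/(r−g) = 7.5567/(0.158−0.035) = 61.4368
P₀ = 5.6877/(1+0.158)^1 + 6.4441/(1+0.158)^2 + 7.3012/(1+0.158)^3 + 61.4368/(1+0.158)^3 = 53.9833

€53.98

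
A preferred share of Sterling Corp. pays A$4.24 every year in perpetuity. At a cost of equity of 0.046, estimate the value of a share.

Zero-growth DDM (perpetuity): P₀ = D/r = 4.24 / 0.046 = 92.1739

A$92.17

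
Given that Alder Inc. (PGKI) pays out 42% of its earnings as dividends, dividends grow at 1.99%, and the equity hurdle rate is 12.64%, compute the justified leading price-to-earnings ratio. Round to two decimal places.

Justified leading P/E = b/(r−g) = 0.42/(0.1264−0.0199) = 3.9437

3.94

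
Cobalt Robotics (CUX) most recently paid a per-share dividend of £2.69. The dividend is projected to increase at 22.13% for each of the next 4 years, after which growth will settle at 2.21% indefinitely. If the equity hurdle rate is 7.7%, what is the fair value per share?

£97.69

Two-stage DDM. Project D₁…D_4 at 0.2213, terminal growth 0.0221, discount at r = 0.077.
D_1 = 3.2853
D_2 = 4.0123
D_3 = 4.9003
D_4 = 5.9847
Terminal value at t=4: TV = D_5/(r−g) = 6.1170/(0.077−0.0221) = 111.4199
P₀ = 3.2853/(1+0.077)^1 + 4.0123/(1+0.077)^2 + 4.9003/(1+0.077)^3 + 5.9847/(1+0.077)^4 + 111.4199/(1+0.077)^4 = 97.6935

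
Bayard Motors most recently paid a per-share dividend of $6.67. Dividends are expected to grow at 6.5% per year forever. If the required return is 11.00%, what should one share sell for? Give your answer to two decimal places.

$157.86

Gordon growth model: P₀ = D₁/(r − g). D₁ = 6.67 × (1 + 0.065) = 7.1035.
P₀ = 7.1035 / (0.11 − 0.065) = 7.1035 / 0.045 = 157.8567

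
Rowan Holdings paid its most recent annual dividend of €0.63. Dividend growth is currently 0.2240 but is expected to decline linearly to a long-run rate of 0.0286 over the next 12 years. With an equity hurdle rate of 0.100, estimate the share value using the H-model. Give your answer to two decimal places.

H-model: P₀ = D₀[(1+g_L) + H(g_S−g_L)]/(r−g_L), with H = 12/2 = 6.
P₀ = 0.63 × [(1+0.0286) + 6×(0.224−0.0286)] / (0.1−0.0286)
   = 0.63 × 2.2010 / 0.0714 = 19.4206

€19.42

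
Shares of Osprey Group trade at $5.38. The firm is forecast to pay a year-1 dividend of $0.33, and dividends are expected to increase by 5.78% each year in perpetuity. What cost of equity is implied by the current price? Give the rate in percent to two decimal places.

11.91%

Rearranging the constant-growth DDM: r = D₁/P₀ + g.
r = 0.3300 / 5.38 + 0.0578 = 0.06134 + 0.0578 = 0.11914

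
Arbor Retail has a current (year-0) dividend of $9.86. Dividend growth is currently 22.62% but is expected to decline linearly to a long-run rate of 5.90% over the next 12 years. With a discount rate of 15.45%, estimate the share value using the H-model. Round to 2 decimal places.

$212.91

H-model: P₀ = D₀[(1+g_L) + H(g_S−g_L)]/(r−g_L), with H = 12/2 = 6.
P₀ = 9.86 × [(1+0.059) + 6×(0.2262−0.059)] / (0.1545−0.059)
   = 9.86 × 2.0622 / 0.0955 = 212.9141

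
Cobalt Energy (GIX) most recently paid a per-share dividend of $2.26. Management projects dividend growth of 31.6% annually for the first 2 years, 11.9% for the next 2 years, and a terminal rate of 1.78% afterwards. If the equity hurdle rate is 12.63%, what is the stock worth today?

$40.41

Three-stage DDM. Project D₁…D_4; terminal Gordon value at t=4 with g = 0.0178; discount at r = 0.1263.
D_1 = 2.9742
D_2 = 3.9140
D_3 = 4.3798
D_4 = 4.9010
TV_4 = 4.9882/(0.1263−0.0178) = 45.9741
P₀ = Σ Dₜ/(1+r)ᵗ + TV_4/(1+r)^4 = 40.4061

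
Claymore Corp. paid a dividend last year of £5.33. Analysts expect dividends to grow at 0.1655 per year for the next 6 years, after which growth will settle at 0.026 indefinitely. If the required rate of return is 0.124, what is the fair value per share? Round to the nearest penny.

£105.74

Two-stage DDM. Project D₁…D_6 at 0.1655, terminal growth 0.026, discount at r = 0.124.
D_1 = 6.2121
D_2 = 7.2402
D_3 = 8.4385
D_4 = 9.8350
D_5 = 11.4627
D_6 = 13.3598
Terminal value at t=6: TV = D_7/(r−g) = 13.7072/(0.124−0.026) = 139.8692
P₀ = 6.2121/(1+0.124)^1 + 7.2402/(1+0.124)^2 + 8.4385/(1+0.124)^3 + 9.8350/(1+0.124)^4 + 11.4627/(1+0.124)^5 + 13.3598/(1+0.124)^6 + 139.8692/(1+0.124)^6 = 105.7390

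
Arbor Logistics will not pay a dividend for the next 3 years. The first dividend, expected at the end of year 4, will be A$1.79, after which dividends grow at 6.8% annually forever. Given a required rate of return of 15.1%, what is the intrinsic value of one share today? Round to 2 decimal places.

A$14.14

Deferred-dividend DDM. At t=3 the remaining stream is a growing perpetuity with first payment D_4 = 1.79.
V_3 = D_4/(r−g) = 1.79/(0.151−0.068) = 21.5663
P₀ = V_3/(1+r)^3 = 21.5663/(1+0.151)^3 = 14.1432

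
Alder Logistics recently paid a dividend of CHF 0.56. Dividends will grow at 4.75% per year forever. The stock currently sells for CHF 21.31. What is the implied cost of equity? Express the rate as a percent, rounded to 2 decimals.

Rearranging the constant-growth DDM: r = D₁/P₀ + g.
D₁ = 0.56 × (1 + 0.0475) = 0.5866.
r = 0.5866 / 21.31 + 0.0475 = 0.02753 + 0.0475 = 0.07503

7.50%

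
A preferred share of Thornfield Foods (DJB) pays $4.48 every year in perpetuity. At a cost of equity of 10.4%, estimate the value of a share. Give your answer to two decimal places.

$43.08

Zero-growth DDM (perpetuity): P₀ = D/r = 4.48 / 0.104 = 43.0769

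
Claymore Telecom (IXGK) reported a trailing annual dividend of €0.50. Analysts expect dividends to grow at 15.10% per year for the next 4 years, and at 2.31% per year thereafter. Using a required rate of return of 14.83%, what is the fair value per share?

€6.14

Two-stage DDM. Project D₁…D_4 at 0.151, terminal growth 0.0231, discount at r = 0.1483.
D_1 = 0.5755
D_2 = 0.6624
D_3 = 0.7624
D_4 = 0.8775
Terminal value at t=4: TV = D_5/(r−g) = 0.8978/(0.1483−0.0231) = 7.1711
P₀ = 0.5755/(1+0.1483)^1 + 0.6624/(1+0.1483)^2 + 0.7624/(1+0.1483)^3 + 0.8775/(1+0.1483)^4 + 7.1711/(1+0.1483)^4 = 6.1362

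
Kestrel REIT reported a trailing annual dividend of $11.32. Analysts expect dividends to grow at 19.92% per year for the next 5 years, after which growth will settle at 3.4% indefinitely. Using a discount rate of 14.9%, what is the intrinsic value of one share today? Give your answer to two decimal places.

Two-stage DDM. Project D₁…D_5 at 0.1992, terminal growth 0.034, discount at r = 0.149.
D_1 = 13.5749
D_2 = 16.2791
D_3 = 19.5219
D_4 = 23.4106
D_5 = 28.0740
Terminal value at t=5: TV = D_6/(r−g) = 29.0285/(0.149−0.034) = 252.4220
P₀ = 13.5749/(1+0.149)^1 + 16.2791/(1+0.149)^2 + 19.5219/(1+0.149)^3 + 23.4106/(1+0.149)^4 + 28.0740/(1+0.149)^5 + 252.4220/(1+0.149)^5 = 190.5106

$190.51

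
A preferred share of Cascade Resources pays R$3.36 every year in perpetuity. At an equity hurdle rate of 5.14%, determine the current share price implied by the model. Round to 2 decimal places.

Zero-growth DDM (perpetuity): P₀ = D/r = 3.36 / 0.0514 = 65.3696

R$65.37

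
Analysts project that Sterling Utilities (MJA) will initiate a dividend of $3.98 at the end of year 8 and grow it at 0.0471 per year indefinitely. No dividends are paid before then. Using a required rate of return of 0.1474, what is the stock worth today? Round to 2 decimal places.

$15.16

Deferred-dividend DDM. At t=7 the remaining stream is a growing perpetuity with first payment D_8 = 3.98.
V_7 = D_8/(r−g) = 3.98/(0.1474−0.0471) = 39.6810
P₀ = V_7/(1+r)^7 = 39.6810/(1+0.1474)^7 = 15.1558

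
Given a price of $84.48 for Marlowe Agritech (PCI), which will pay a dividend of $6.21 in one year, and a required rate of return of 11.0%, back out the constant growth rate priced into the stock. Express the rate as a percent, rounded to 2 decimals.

3.65%

From P₀ = D₁/(r − g), the implied growth is g = r − D₁/P₀.
g = 0.11 − 6.21/84.48 = 0.11 − 0.07351 = 0.03649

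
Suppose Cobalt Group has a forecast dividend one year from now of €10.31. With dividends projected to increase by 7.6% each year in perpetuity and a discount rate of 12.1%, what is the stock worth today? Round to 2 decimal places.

€229.11

Gordon growth model: P₀ = D₁/(r − g), with D₁ = 10.31 given directly.
P₀ = 10.3100 / (0.121 − 0.076) = 10.3100 / 0.045 = 229.1111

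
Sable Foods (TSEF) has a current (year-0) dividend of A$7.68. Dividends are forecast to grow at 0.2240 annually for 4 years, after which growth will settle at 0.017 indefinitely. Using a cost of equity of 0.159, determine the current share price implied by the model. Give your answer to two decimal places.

A$103.70

Two-stage DDM. Project D₁…D_4 at 0.224, terminal growth 0.017, discount at r = 0.159.
D_1 = 9.4003
D_2 = 11.5060
D_3 = 14.0833
D_4 = 17.2380
Terminal value at t=4: TV = D_5/(r−g) = 17.5310/(0.159−0.017) = 123.4581
P₀ = 9.4003/(1+0.159)^1 + 11.5060/(1+0.159)^2 + 14.0833/(1+0.159)^3 + 17.2380/(1+0.159)^4 + 123.4581/(1+0.159)^4 = 103.6960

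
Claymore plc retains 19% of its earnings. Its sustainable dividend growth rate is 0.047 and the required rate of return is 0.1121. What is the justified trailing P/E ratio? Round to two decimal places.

13.03

Payout ratio b = 1 − 0.19 = 0.81.
Justified trailing P/E = b(1+g)/(r−g) = 0.81×(1+0.047)/(0.1121−0.047) = 13.0272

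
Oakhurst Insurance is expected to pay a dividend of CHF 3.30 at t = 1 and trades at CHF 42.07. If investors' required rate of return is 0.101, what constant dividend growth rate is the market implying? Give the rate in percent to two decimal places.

From P₀ = D₁/(r − g), the implied growth is g = r − D₁/P₀.
g = 0.101 − 3.30/42.07 = 0.101 − 0.07844 = 0.02256

2.26%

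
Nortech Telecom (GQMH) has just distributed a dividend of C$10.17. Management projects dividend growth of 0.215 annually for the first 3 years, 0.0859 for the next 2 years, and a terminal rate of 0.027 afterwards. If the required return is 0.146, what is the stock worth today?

C$150.61

Three-stage DDM. Project D₁…D_5; terminal Gordon value at t=5 with g = 0.027; discount at r = 0.146.
D_1 = 12.3566
D_2 = 15.0132
D_3 = 18.2410
D_4 = 19.8080
D_5 = 21.5095
TV_5 = 22.0902/(0.146−0.027) = 185.6320
P₀ = Σ Dₜ/(1+r)ᵗ + TV_5/(1+r)^5 = 150.6137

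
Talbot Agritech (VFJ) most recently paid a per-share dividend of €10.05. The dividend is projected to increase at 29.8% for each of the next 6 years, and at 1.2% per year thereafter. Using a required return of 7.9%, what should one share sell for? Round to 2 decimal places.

Two-stage DDM. Project D₁…D_6 at 0.298, terminal growth 0.012, discount at r = 0.079.
D_1 = 13.0449
D_2 = 16.9323
D_3 = 21.9781
D_4 = 28.5276
D_5 = 37.0288
D_6 = 48.0634
Terminal value at t=6: TV = D_7/(r−g) = 48.6401/(0.079−0.012) = 725.9721
P₀ = 13.0449/(1+0.079)^1 + 16.9323/(1+0.079)^2 + 21.9781/(1+0.079)^3 + 28.5276/(1+0.079)^4 + 37.0288/(1+0.079)^5 + 48.0634/(1+0.079)^6 + 725.9721/(1+0.079)^6 = 580.9858

€580.99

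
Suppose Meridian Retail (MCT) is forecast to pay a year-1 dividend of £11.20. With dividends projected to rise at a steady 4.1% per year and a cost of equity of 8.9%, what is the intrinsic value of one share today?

£233.33

Gordon growth model: P₀ = D₁/(r − g), with D₁ = 11.20 given directly.
P₀ = 11.2000 / (0.089 − 0.041) = 11.2000 / 0.048 = 233.3333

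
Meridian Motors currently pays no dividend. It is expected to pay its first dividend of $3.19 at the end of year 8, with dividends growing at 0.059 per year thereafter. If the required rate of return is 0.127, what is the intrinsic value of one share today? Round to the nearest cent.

Deferred-dividend DDM. At t=7 the remaining stream is a growing perpetuity with first payment D_8 = 3.19.
V_7 = D_8/(r−g) = 3.19/(0.127−0.059) = 46.9118
P₀ = V_7/(1+r)^7 = 46.9118/(1+0.127)^7 = 20.3149

$20.31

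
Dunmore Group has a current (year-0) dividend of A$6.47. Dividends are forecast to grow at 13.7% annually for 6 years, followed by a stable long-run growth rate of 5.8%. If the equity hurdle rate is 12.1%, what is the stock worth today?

Two-stage DDM. Project D₁…D_6 at 0.137, terminal growth 0.058, discount at r = 0.121.
D_1 = 7.3564
D_2 = 8.3642
D_3 = 9.5101
D_4 = 10.8130
D_5 = 12.2944
D_6 = 13.9787
Terminal value at t=6: TV = D_7/(r−g) = 14.7895/(0.121−0.058) = 234.7536
P₀ = 7.3564/(1+0.121)^1 + 8.3642/(1+0.121)^2 + 9.5101/(1+0.121)^3 + 10.8130/(1+0.121)^4 + 12.2944/(1+0.121)^5 + 13.9787/(1+0.121)^6 + 234.7536/(1+0.121)^6 = 159.1044

A$159.10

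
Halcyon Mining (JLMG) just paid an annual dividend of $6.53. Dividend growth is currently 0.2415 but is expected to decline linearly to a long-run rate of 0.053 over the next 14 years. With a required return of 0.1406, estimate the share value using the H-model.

$176.85

H-model: P₀ = D₀[(1+g_L) + H(g_S−g_L)]/(r−g_L), with H = 14/2 = 7.
P₀ = 6.53 × [(1+0.053) + 7×(0.2415−0.053)] / (0.1406−0.053)
   = 6.53 × 2.3725 / 0.0876 = 176.8542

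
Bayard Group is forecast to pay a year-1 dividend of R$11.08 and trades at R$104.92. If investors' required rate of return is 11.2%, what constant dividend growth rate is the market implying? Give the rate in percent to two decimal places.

From P₀ = D₁/(r − g), the implied growth is g = r − D₁/P₀.
g = 0.112 − 11.08/104.92 = 0.112 − 0.10560 = 0.00640

0.64%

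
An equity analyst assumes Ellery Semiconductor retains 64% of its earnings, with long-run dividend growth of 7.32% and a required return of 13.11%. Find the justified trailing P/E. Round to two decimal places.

Payout ratio b = 1 − 0.64 = 0.36.
Justified trailing P/E = b(1+g)/(r−g) = 0.36×(1+0.0732)/(0.1311−0.0732) = 6.6727

6.67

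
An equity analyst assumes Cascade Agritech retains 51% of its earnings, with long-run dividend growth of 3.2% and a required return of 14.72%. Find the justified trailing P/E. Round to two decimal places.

Payout ratio b = 1 − 0.51 = 0.49.
Justified trailing P/E = b(1+g)/(r−g) = 0.49×(1+0.032)/(0.1472−0.032) = 4.3896

4.39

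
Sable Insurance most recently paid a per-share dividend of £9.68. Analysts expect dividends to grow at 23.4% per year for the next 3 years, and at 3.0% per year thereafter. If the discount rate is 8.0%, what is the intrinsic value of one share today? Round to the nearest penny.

£335.59

Two-stage DDM. Project D₁…D_3 at 0.234, terminal growth 0.03, discount at r = 0.08.
D_1 = 11.9451
D_2 = 14.7403
D_3 = 18.1895
Terminal value at t=3: TV = D_4/(r−g) = 18.7352/(0.08−0.03) = 374.7038
P₀ = 11.9451/(1+0.08)^1 + 14.7403/(1+0.08)^2 + 18.1895/(1+0.08)^3 + 374.7038/(1+0.08)^3 = 335.5891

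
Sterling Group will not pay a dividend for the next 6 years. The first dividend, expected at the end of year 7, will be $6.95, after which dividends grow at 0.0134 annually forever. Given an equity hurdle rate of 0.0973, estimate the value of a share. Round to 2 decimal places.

Deferred-dividend DDM. At t=6 the remaining stream is a growing perpetuity with first payment D_7 = 6.95.
V_6 = D_7/(r−g) = 6.95/(0.0973−0.0134) = 82.8367
P₀ = V_6/(1+r)^6 = 82.8367/(1+0.0973)^6 = 47.4538

$47.45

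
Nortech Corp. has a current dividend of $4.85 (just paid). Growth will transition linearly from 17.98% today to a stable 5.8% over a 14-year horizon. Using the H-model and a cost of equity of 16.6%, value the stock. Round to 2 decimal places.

H-model: P₀ = D₀[(1+g_L) + H(g_S−g_L)]/(r−g_L), with H = 14/2 = 7.
P₀ = 4.85 × [(1+0.058) + 7×(0.1798−0.058)] / (0.166−0.058)
   = 4.85 × 1.9106 / 0.108 = 85.8001

$85.80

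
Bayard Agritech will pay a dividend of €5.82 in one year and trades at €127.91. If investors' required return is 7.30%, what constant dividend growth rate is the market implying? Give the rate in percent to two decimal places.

From P₀ = D₁/(r − g), the implied growth is g = r − D₁/P₀.
g = 0.073 − 5.82/127.91 = 0.073 − 0.04550 = 0.02750

2.75%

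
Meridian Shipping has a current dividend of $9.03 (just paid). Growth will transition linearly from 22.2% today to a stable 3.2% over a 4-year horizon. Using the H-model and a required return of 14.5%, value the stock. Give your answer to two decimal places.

H-model: P₀ = D₀[(1+g_L) + H(g_S−g_L)]/(r−g_L), with H = 4/2 = 2.
P₀ = 9.03 × [(1+0.032) + 2×(0.222−0.032)] / (0.145−0.032)
   = 9.03 × 1.4120 / 0.113 = 112.8350

$112.84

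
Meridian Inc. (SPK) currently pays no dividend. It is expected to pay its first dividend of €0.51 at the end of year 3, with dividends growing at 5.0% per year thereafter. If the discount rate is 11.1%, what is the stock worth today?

€6.77

Deferred-dividend DDM. At t=2 the remaining stream is a growing perpetuity with first payment D_3 = 0.51.
V_2 = D_3/(r−g) = 0.51/(0.111−0.05) = 8.3607
P₀ = V_2/(1+r)^2 = 8.3607/(1+0.111)^2 = 6.7735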